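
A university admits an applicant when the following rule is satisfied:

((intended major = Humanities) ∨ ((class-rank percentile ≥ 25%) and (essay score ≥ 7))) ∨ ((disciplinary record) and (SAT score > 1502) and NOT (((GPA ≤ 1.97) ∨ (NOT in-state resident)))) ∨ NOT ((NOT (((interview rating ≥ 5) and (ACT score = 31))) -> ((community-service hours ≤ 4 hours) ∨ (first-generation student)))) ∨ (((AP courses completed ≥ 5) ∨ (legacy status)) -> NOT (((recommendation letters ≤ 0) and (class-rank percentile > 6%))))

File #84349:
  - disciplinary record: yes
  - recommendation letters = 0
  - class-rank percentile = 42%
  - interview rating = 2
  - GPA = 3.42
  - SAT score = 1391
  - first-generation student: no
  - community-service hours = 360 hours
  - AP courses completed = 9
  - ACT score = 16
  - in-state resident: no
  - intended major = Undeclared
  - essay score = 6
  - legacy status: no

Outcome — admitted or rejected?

Admitted

Atomic conditions:
  intended major = Humanities: Undeclared == Humanities is false
  class-rank percentile ≥ 25%: 42 ≥ 25 is true
  essay score ≥ 7: 6 ≥ 7 is false
  disciplinary record: yes → true
  SAT score > 1502: 1391 > 1502 is false
  GPA ≤ 1.97: 3.42 ≤ 1.97 is false
  NOT in-state resident: no → true
  interview rating ≥ 5: 2 ≥ 5 is false
  ACT score = 31: 16 == 31 is false
  community-service hours ≤ 4 hours: 360 ≤ 4 is false
  first-generation student: no → false
  AP courses completed ≥ 5: 9 ≥ 5 is true
  legacy status: no → false
  recommendation letters ≤ 0: 0 ≤ 0 is true
  class-rank percentile > 6%: 42 > 6 is true
Combine:
[1.2] true AND false = false
[1] false OR false = false
[2.3.1] false OR true = true
[2.3] NOT true = false
[2] true AND false AND false = false
[3.1.1.1] false AND false = false
[3.1.1] NOT false = true
[3.1.2] false OR false = false
[3.1] true → false = false
[3] NOT false = true
[4.1] true OR false = true
[4.2.1] true AND true = true
[4.2] NOT true = false
[4] true → false = false
[root] false OR false OR true OR false = true
Overall: true → admitted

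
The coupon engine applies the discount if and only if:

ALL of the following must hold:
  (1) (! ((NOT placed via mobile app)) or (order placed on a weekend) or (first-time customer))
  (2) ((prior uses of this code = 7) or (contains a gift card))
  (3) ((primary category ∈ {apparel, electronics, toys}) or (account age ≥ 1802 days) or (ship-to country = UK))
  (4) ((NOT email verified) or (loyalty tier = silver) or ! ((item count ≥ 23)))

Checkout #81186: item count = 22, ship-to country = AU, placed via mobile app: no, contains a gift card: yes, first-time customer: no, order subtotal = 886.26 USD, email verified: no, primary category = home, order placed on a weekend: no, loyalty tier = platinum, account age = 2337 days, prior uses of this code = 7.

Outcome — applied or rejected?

Atomic conditions:
  NOT placed via mobile app: no → true
  order placed on a weekend: no → false
  first-time customer: no → false
  prior uses of this code = 7: 7 == 7 is true
  contains a gift card: yes → true
  primary category ∈ {apparel, electronics, toys}: home is not in the set → false
  account age ≥ 1802 days: 2337 ≥ 1802 is true
  ship-to country = UK: AU == UK is false
  NOT email verified: no → true
  loyalty tier = silver: platinum == silver is false
  item count ≥ 23: 22 ≥ 23 is false
Combine:
[1.1] NOT true = false
[1] false OR false OR false = false
[2] true OR true = true
[3] false OR true OR false = true
[4.3] NOT false = true
[4] true OR false OR true = true
[root] false AND true AND true AND true = false
Overall: false → rejected

Rejected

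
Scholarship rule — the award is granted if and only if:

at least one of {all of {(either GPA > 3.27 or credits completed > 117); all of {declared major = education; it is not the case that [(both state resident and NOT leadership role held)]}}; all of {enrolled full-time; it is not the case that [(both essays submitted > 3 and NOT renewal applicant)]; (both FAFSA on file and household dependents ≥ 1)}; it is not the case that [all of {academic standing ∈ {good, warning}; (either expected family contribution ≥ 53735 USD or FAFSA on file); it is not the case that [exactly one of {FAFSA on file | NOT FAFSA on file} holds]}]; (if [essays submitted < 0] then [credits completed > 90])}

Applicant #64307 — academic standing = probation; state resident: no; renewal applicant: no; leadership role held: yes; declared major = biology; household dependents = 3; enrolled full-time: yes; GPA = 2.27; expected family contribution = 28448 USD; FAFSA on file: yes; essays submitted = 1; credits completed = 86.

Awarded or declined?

Awarded

Atomic conditions:
  GPA > 3.27: 2.27 > 3.27 is false
  credits completed > 117: 86 > 117 is false
  declared major = education: biology == education is false
  state resident: no → false
  NOT leadership role held: yes → false
  enrolled full-time: yes → true
  essays submitted > 3: 1 > 3 is false
  NOT renewal applicant: no → true
  FAFSA on file: yes → true
  household dependents ≥ 1: 3 ≥ 1 is true
  academic standing ∈ {good, warning}: probation is not in the set → false
  expected family contribution ≥ 53735 USD: 28448 ≥ 53735 is false
  NOT FAFSA on file: yes → false
  essays submitted < 0: 1 < 0 is false
  credits completed > 90: 86 > 90 is false
Combine:
[1.1] false OR false = false
[1.2.2.1] false AND false = false
[1.2.2] NOT false = true
[1.2] false AND true = false
[1] false AND false = false
[2.2.1] false AND true = false
[2.2] NOT false = true
[2.3] true AND true = true
[2] true AND true AND true = true
[3.1.2] false OR true = true
[3.1.3.1] exactly-one(true, false) = true
[3.1.3] NOT true = false
[3.1] false AND true AND false = false
[3] NOT false = true
[4] false → false (antecedent false ⇒ implication holds) = true
[root] false OR true OR true OR true = true
Overall: true → awarded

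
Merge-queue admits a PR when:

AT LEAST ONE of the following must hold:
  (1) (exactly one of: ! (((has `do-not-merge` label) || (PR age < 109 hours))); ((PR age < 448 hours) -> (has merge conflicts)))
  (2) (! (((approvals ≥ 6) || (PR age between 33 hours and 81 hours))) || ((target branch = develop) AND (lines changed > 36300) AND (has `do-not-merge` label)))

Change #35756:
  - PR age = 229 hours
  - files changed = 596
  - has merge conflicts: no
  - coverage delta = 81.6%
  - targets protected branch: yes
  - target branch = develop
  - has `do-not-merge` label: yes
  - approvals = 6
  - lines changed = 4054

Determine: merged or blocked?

Atomic conditions:
  has `do-not-merge` label: yes → true
  PR age < 109 hours: 229 < 109 is false
  PR age < 448 hours: 229 < 448 is true
  has merge conflicts: no → false
  approvals ≥ 6: 6 ≥ 6 is true
  PR age between 33 hours and 81 hours: 229 in [33, 81] is false
  target branch = develop: develop == develop is true
  lines changed > 36300: 4054 > 36300 is false
Combine:
[1.1.1] true OR false = true
[1.1] NOT true = false
[1.2] true → false = false
[1] exactly-one(false, false) = false
[2.1.1] true OR false = true
[2.1] NOT true = false
[2.2] true AND false AND true = false
[2] false OR false = false
[root] false OR false = false
Overall: false → blocked

Blocked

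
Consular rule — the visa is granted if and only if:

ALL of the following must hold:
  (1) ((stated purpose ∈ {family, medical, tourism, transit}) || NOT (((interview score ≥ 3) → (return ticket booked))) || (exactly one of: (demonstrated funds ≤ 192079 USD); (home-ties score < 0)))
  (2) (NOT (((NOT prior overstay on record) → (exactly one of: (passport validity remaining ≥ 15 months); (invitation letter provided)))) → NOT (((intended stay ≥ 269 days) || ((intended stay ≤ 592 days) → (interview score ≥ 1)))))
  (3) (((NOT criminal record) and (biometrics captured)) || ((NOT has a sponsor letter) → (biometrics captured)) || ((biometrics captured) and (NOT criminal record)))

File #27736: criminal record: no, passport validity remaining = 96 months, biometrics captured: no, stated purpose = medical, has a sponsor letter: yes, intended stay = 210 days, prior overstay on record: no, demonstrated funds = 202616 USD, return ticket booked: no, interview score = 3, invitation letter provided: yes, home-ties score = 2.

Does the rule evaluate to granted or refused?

Atomic conditions:
  stated purpose ∈ {family, medical, tourism, transit}: medical is in the set → true
  interview score ≥ 3: 3 ≥ 3 is true
  return ticket booked: no → false
  demonstrated funds ≤ 192079 USD: 202616 ≤ 192079 is false
  home-ties score < 0: 2 < 0 is false
  NOT prior overstay on record: no → true
  passport validity remaining ≥ 15 months: 96 ≥ 15 is true
  invitation letter provided: yes → true
  intended stay ≥ 269 days: 210 ≥ 269 is false
  intended stay ≤ 592 days: 210 ≤ 592 is true
  interview score ≥ 1: 3 ≥ 1 is true
  NOT criminal record: no → true
  biometrics captured: no → false
  NOT has a sponsor letter: yes → false
Combine:
[1.2.1] true → false = false
[1.2] NOT false = true
[1.3] exactly-one(false, false) = false
[1] true OR true OR false = true
[2.1.1.2] exactly-one(true, true) = false
[2.1.1] true → false = false
[2.1] NOT false = true
[2.2.1.2] true → true = true
[2.2.1] false OR true = true
[2.2] NOT true = false
[2] true → false = false
[3.1] true AND false = false
[3.2] false → false (antecedent false ⇒ implication holds) = true
[3.3] false AND true = false
[3] false OR true OR false = true
[root] true AND false AND true = false
Overall: false → refused

Refused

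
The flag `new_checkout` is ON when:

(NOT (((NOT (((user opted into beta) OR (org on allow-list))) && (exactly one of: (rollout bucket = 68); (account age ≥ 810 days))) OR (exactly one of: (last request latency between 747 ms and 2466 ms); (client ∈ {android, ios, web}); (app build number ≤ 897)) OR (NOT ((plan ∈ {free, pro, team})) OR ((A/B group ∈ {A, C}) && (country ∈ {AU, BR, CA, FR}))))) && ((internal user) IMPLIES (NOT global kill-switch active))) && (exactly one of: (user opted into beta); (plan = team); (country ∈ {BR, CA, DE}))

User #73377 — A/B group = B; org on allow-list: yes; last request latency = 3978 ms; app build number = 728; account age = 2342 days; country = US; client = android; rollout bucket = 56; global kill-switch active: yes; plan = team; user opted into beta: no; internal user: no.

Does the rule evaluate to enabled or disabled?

Atomic conditions:
  user opted into beta: no → false
  org on allow-list: yes → true
  rollout bucket = 68: 56 == 68 is false
  account age ≥ 810 days: 2342 ≥ 810 is true
  last request latency between 747 ms and 2466 ms: 3978 in [747, 2466] is false
  client ∈ {android, ios, web}: android is in the set → true
  app build number ≤ 897: 728 ≤ 897 is true
  plan ∈ {free, pro, team}: team is in the set → true
  A/B group ∈ {A, C}: B is not in the set → false
  country ∈ {AU, BR, CA, FR}: US is not in the set → false
  internal user: no → false
  NOT global kill-switch active: yes → false
  plan = team: team == team is true
  country ∈ {BR, CA, DE}: US is not in the set → false
Combine:
[1.1.1.1.1.1] false OR true = true
[1.1.1.1.1] NOT true = false
[1.1.1.1.2] exactly-one(false, true) = true
[1.1.1.1] false AND true = false
[1.1.1.2] exactly-one(false, true, true) = false
[1.1.1.3.1] NOT true = false
[1.1.1.3.2] false AND false = false
[1.1.1.3] false OR false = false
[1.1.1] false OR false OR false = false
[1.1] NOT false = true
[1.2] false → false (antecedent false ⇒ implication holds) = true
[1] true AND true = true
[2] exactly-one(false, true, false) = true
[root] true AND true = true
Overall: true → enabled

Enabled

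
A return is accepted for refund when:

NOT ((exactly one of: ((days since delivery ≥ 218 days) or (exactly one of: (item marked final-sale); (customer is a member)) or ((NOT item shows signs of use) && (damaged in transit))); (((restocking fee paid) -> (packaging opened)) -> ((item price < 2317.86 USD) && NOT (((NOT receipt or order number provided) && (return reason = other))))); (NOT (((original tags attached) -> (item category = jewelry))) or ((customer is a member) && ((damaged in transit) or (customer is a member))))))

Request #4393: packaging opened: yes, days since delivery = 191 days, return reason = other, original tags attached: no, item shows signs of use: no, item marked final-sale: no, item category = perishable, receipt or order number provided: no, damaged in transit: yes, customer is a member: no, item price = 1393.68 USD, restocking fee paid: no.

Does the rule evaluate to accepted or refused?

Atomic conditions:
  days since delivery ≥ 218 days: 191 ≥ 218 is false
  item marked final-sale: no → false
  customer is a member: no → false
  NOT item shows signs of use: no → true
  damaged in transit: yes → true
  restocking fee paid: no → false
  packaging opened: yes → true
  item price < 2317.86 USD: 1393.68 < 2317.86 is true
  NOT receipt or order number provided: no → true
  return reason = other: other == other is true
  original tags attached: no → false
  item category = jewelry: perishable == jewelry is false
Combine:
[1.1.2] exactly-one(false, false) = false
[1.1.3] true AND true = true
[1.1] false OR false OR true = true
[1.2.1] false → true (antecedent false ⇒ implication holds) = true
[1.2.2.2.1] true AND true = true
[1.2.2.2] NOT true = false
[1.2.2] true AND false = false
[1.2] true → false = false
[1.3.1.1] false → false (antecedent false ⇒ implication holds) = true
[1.3.1] NOT true = false
[1.3.2.2] true OR false = true
[1.3.2] false AND true = false
[1.3] false OR false = false
[1] exactly-one(true, false, false) = true
[root] NOT true = false
Overall: false → refused

Refused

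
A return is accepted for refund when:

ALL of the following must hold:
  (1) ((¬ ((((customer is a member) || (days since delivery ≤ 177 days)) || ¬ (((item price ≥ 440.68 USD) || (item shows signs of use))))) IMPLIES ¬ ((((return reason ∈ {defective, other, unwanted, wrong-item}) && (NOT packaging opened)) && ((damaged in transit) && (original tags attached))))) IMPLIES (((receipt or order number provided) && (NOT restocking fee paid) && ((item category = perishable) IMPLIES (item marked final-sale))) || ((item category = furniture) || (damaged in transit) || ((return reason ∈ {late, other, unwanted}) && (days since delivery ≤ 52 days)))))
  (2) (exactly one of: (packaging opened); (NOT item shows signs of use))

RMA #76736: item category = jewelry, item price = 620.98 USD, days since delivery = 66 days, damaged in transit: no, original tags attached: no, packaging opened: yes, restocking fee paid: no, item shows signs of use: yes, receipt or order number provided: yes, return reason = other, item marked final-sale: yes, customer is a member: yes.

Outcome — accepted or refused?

Atomic conditions:
  customer is a member: yes → true
  days since delivery ≤ 177 days: 66 ≤ 177 is true
  item price ≥ 440.68 USD: 620.98 ≥ 440.68 is true
  item shows signs of use: yes → true
  return reason ∈ {defective, other, unwanted, wrong-item}: other is in the set → true
  NOT packaging opened: yes → false
  damaged in transit: no → false
  original tags attached: no → false
  receipt or order number provided: yes → true
  NOT restocking fee paid: no → true
  item category = perishable: jewelry == perishable is false
  item marked final-sale: yes → true
  item category = furniture: jewelry == furniture is false
  return reason ∈ {late, other, unwanted}: other is in the set → true
  days since delivery ≤ 52 days: 66 ≤ 52 is false
  packaging opened: yes → true
  NOT item shows signs of use: yes → false
Combine:
[1.1.1.1.1] true OR true = true
[1.1.1.1.2.1] true OR true = true
[1.1.1.1.2] NOT true = false
[1.1.1.1] true OR false = true
[1.1.1] NOT true = false
[1.1.2.1.1] true AND false = false
[1.1.2.1.2] false AND false = false
[1.1.2.1] false AND false = false
[1.1.2] NOT false = true
[1.1] false → true (antecedent false ⇒ implication holds) = true
[1.2.1.3] false → true (antecedent false ⇒ implication holds) = true
[1.2.1] true AND true AND true = true
[1.2.2.3] true AND false = false
[1.2.2] false OR false OR false = false
[1.2] true OR false = true
[1] true → true = true
[2] exactly-one(true, false) = true
[root] true AND true = true
Overall: true → accepted

Accepted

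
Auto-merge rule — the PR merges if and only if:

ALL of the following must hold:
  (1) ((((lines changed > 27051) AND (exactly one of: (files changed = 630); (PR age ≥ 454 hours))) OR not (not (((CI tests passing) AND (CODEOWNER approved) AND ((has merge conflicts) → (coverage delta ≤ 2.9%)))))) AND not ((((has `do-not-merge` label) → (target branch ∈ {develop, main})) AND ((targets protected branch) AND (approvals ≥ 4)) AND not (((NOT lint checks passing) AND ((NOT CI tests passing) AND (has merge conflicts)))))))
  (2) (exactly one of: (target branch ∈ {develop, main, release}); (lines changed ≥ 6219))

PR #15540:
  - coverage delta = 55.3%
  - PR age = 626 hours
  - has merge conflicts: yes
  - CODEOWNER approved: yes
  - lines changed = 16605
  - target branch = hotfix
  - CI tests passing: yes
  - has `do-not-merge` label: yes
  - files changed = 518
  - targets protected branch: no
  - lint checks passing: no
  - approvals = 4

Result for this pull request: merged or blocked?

Atomic conditions:
  lines changed > 27051: 16605 > 27051 is false
  files changed = 630: 518 == 630 is false
  PR age ≥ 454 hours: 626 ≥ 454 is true
  CI tests passing: yes → true
  CODEOWNER approved: yes → true
  has merge conflicts: yes → true
  coverage delta ≤ 2.9%: 55.3 ≤ 2.9 is false
  has `do-not-merge` label: yes → true
  target branch ∈ {develop, main}: hotfix is not in the set → false
  targets protected branch: no → false
  approvals ≥ 4: 4 ≥ 4 is true
  NOT lint checks passing: no → true
  NOT CI tests passing: yes → false
  target branch ∈ {develop, main, release}: hotfix is not in the set → false
  lines changed ≥ 6219: 16605 ≥ 6219 is true
Combine:
[1.1.1.2] exactly-one(false, true) = true
[1.1.1] false AND true = false
[1.1.2.1.1.3] true → false = false
[1.1.2.1.1] true AND true AND false = false
[1.1.2.1] NOT false = true
[1.1.2] NOT true = false
[1.1] false OR false = false
[1.2.1.1] true → false = false
[1.2.1.2] false AND true = false
[1.2.1.3.1.2] false AND true = false
[1.2.1.3.1] true AND false = false
[1.2.1.3] NOT false = true
[1.2.1] false AND false AND true = false
[1.2] NOT false = true
[1] false AND true = false
[2] exactly-one(false, true) = true
[root] false AND true = false
Overall: false → blocked

Blocked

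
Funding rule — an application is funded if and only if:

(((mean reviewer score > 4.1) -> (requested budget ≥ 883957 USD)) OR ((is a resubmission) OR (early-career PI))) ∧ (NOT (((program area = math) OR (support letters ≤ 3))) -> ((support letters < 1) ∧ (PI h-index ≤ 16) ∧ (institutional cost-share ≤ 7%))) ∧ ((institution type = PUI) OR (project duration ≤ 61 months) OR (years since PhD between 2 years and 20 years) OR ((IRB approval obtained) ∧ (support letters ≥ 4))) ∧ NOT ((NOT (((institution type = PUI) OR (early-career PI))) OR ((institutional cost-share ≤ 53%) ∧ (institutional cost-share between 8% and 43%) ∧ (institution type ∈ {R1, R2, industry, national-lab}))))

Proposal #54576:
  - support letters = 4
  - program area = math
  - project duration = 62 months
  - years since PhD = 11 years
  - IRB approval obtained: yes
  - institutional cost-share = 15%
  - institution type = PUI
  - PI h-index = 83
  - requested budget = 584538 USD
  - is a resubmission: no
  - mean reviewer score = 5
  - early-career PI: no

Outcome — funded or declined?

Declined

Atomic conditions:
  mean reviewer score > 4.1: 5 > 4.1 is true
  requested budget ≥ 883957 USD: 584538 ≥ 883957 is false
  is a resubmission: no → false
  early-career PI: no → false
  program area = math: math == math is true
  support letters ≤ 3: 4 ≤ 3 is false
  support letters < 1: 4 < 1 is false
  PI h-index ≤ 16: 83 ≤ 16 is false
  institutional cost-share ≤ 7%: 15 ≤ 7 is false
  institution type = PUI: PUI == PUI is true
  project duration ≤ 61 months: 62 ≤ 61 is false
  years since PhD between 2 years and 20 years: 11 in [2, 20] is true
  IRB approval obtained: yes → true
  support letters ≥ 4: 4 ≥ 4 is true
  institutional cost-share ≤ 53%: 15 ≤ 53 is true
  institutional cost-share between 8% and 43%: 15 in [8, 43] is true
  institution type ∈ {R1, R2, industry, national-lab}: PUI is not in the set → false
Combine:
[1.1] true → false = false
[1.2] false OR false = false
[1] false OR false = false
[2.1.1] true OR false = true
[2.1] NOT true = false
[2.2] false AND false AND false = false
[2] false → false (antecedent false ⇒ implication holds) = true
[3.4] true AND true = true
[3] true OR false OR true OR true = true
[4.1.1.1] true OR false = true
[4.1.1] NOT true = false
[4.1.2] true AND true AND false = false
[4.1] false OR false = false
[4] NOT false = true
[root] false AND true AND true AND true = false
Overall: false → declined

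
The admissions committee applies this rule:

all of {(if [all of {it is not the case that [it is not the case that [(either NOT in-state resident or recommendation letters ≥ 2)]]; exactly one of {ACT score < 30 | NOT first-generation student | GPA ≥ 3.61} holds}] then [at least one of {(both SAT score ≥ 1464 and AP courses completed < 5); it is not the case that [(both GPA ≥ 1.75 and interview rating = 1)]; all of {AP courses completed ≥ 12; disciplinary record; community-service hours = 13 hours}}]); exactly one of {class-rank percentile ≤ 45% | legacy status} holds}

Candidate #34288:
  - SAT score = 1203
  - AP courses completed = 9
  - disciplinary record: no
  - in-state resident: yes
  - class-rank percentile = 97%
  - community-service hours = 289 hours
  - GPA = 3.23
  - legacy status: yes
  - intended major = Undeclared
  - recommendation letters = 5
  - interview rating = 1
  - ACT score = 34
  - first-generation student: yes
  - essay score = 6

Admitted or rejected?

Admitted

Atomic conditions:
  NOT in-state resident: yes → false
  recommendation letters ≥ 2: 5 ≥ 2 is true
  ACT score < 30: 34 < 30 is false
  NOT first-generation student: yes → false
  GPA ≥ 3.61: 3.23 ≥ 3.61 is false
  SAT score ≥ 1464: 1203 ≥ 1464 is false
  AP courses completed < 5: 9 < 5 is false
  GPA ≥ 1.75: 3.23 ≥ 1.75 is true
  interview rating = 1: 1 == 1 is true
  AP courses completed ≥ 12: 9 ≥ 12 is false
  disciplinary record: no → false
  community-service hours = 13 hours: 289 == 13 is false
  class-rank percentile ≤ 45%: 97 ≤ 45 is false
  legacy status: yes → true
Combine:
[1.1.1.1.1] false OR true = true
[1.1.1.1] NOT true = false
[1.1.1] NOT false = true
[1.1.2] exactly-one(false, false, false) = false
[1.1] true AND false = false
[1.2.1] false AND false = false
[1.2.2.1] true AND true = true
[1.2.2] NOT true = false
[1.2.3] false AND false AND false = false
[1.2] false OR false OR false = false
[1] false → false (antecedent false ⇒ implication holds) = true
[2] exactly-one(false, true) = true
[root] true AND true = true
Overall: true → admitted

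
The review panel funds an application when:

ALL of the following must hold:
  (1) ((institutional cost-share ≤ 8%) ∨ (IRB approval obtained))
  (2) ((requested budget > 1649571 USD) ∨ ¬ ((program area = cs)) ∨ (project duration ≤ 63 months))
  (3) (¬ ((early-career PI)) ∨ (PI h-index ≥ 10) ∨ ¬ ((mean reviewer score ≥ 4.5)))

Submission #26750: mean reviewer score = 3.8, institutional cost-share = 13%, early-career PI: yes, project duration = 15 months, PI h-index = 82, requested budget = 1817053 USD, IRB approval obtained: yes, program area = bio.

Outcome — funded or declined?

Funded

Atomic conditions:
  institutional cost-share ≤ 8%: 13 ≤ 8 is false
  IRB approval obtained: yes → true
  requested budget > 1649571 USD: 1817053 > 1649571 is true
  program area = cs: bio == cs is false
  project duration ≤ 63 months: 15 ≤ 63 is true
  early-career PI: yes → true
  PI h-index ≥ 10: 82 ≥ 10 is true
  mean reviewer score ≥ 4.5: 3.8 ≥ 4.5 is false
Combine:
[1] false OR true = true
[2.2] NOT false = true
[2] true OR true OR true = true
[3.1] NOT true = false
[3.3] NOT false = true
[3] false OR true OR true = true
[root] true AND true AND true = true
Overall: true → funded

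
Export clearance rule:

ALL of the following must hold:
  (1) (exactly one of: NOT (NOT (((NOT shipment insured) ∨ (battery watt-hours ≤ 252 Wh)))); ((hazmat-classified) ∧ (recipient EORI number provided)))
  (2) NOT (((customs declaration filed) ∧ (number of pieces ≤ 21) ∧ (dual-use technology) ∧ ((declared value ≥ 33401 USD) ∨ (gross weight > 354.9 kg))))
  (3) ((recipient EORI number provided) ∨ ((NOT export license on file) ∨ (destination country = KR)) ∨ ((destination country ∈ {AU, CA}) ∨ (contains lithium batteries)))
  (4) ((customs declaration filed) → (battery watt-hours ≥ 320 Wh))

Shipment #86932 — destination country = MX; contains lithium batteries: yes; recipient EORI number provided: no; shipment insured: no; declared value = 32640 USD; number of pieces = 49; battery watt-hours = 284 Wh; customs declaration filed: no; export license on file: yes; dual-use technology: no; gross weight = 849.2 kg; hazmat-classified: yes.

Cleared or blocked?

Cleared

Atomic conditions:
  NOT shipment insured: no → true
  battery watt-hours ≤ 252 Wh: 284 ≤ 252 is false
  hazmat-classified: yes → true
  recipient EORI number provided: no → false
  customs declaration filed: no → false
  number of pieces ≤ 21: 49 ≤ 21 is false
  dual-use technology: no → false
  declared value ≥ 33401 USD: 32640 ≥ 33401 is false
  gross weight > 354.9 kg: 849.2 > 354.9 is true
  NOT export license on file: yes → false
  destination country = KR: MX == KR is false
  destination country ∈ {AU, CA}: MX is not in the set → false
  contains lithium batteries: yes → true
  battery watt-hours ≥ 320 Wh: 284 ≥ 320 is false
Combine:
[1.1.1.1] true OR false = true
[1.1.1] NOT true = false
[1.1] NOT false = true
[1.2] true AND false = false
[1] exactly-one(true, false) = true
[2.1.4] false OR true = true
[2.1] false AND false AND false AND true = false
[2] NOT false = true
[3.2] false OR false = false
[3.3] false OR true = true
[3] false OR false OR true = true
[4] false → false (antecedent false ⇒ implication holds) = true
[root] true AND true AND true AND true = true
Overall: true → cleared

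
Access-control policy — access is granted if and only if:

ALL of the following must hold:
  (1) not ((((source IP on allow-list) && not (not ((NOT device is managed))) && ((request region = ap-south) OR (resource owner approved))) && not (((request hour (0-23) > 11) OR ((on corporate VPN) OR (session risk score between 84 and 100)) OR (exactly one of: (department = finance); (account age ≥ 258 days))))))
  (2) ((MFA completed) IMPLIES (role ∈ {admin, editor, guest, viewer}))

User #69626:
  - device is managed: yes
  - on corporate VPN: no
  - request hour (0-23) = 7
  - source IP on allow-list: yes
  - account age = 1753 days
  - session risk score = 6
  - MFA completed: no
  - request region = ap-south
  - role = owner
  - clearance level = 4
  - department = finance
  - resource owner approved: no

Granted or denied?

Atomic conditions:
  source IP on allow-list: yes → true
  NOT device is managed: yes → false
  request region = ap-south: ap-south == ap-south is true
  resource owner approved: no → false
  request hour (0-23) > 11: 7 > 11 is false
  on corporate VPN: no → false
  session risk score between 84 and 100: 6 in [84, 100] is false
  department = finance: finance == finance is true
  account age ≥ 258 days: 1753 ≥ 258 is true
  MFA completed: no → false
  role ∈ {admin, editor, guest, viewer}: owner is not in the set → false
Combine:
[1.1.1.2.1] NOT false = true
[1.1.1.2] NOT true = false
[1.1.1.3] true OR false = true
[1.1.1] true AND false AND true = false
[1.1.2.1.2] false OR false = false
[1.1.2.1.3] exactly-one(true, true) = false
[1.1.2.1] false OR false OR false = false
[1.1.2] NOT false = true
[1.1] false AND true = false
[1] NOT false = true
[2] false → false (antecedent false ⇒ implication holds) = true
[root] true AND true = true
Overall: true → granted

Granted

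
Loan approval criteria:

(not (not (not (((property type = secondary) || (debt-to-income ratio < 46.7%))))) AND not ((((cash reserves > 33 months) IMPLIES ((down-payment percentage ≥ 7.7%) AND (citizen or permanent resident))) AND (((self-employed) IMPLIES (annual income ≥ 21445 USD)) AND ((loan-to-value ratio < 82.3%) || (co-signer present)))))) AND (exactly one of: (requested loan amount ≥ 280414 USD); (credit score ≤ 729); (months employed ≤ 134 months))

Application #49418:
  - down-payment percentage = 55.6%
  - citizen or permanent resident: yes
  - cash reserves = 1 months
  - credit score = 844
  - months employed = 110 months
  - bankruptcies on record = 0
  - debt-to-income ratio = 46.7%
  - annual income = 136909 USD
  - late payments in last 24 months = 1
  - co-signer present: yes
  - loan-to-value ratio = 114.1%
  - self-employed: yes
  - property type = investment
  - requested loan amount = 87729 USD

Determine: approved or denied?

Denied

Atomic conditions:
  property type = secondary: investment == secondary is false
  debt-to-income ratio < 46.7%: 46.7 < 46.7 is false
  cash reserves > 33 months: 1 > 33 is false
  down-payment percentage ≥ 7.7%: 55.6 ≥ 7.7 is true
  citizen or permanent resident: yes → true
  self-employed: yes → true
  annual income ≥ 21445 USD: 136909 ≥ 21445 is true
  loan-to-value ratio < 82.3%: 114.1 < 82.3 is false
  co-signer present: yes → true
  requested loan amount ≥ 280414 USD: 87729 ≥ 280414 is false
  credit score ≤ 729: 844 ≤ 729 is false
  months employed ≤ 134 months: 110 ≤ 134 is true
Combine:
[1.1.1.1.1] false OR false = false
[1.1.1.1] NOT false = true
[1.1.1] NOT true = false
[1.1] NOT false = true
[1.2.1.1.2] true AND true = true
[1.2.1.1] false → true (antecedent false ⇒ implication holds) = true
[1.2.1.2.1] true → true = true
[1.2.1.2.2] false OR true = true
[1.2.1.2] true AND true = true
[1.2.1] true AND true = true
[1.2] NOT true = false
[1] true AND false = false
[2] exactly-one(false, false, true) = true
[root] false AND true = false
Overall: false → denied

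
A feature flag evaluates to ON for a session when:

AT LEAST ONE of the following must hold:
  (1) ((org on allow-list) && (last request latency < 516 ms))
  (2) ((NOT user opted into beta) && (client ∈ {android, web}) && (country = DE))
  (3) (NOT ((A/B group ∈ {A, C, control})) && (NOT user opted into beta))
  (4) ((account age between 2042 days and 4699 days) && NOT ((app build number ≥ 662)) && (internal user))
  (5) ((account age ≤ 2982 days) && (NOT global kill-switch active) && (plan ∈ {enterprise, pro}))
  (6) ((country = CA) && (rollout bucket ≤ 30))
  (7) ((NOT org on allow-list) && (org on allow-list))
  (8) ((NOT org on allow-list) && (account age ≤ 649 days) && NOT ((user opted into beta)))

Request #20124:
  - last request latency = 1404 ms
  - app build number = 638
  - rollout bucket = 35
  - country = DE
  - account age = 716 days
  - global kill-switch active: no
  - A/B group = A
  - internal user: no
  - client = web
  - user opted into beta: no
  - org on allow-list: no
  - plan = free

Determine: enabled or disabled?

Atomic conditions:
  org on allow-list: no → false
  last request latency < 516 ms: 1404 < 516 is false
  NOT user opted into beta: no → true
  client ∈ {android, web}: web is in the set → true
  country = DE: DE == DE is true
  A/B group ∈ {A, C, control}: A is in the set → true
  account age between 2042 days and 4699 days: 716 in [2042, 4699] is false
  app build number ≥ 662: 638 ≥ 662 is false
  internal user: no → false
  account age ≤ 2982 days: 716 ≤ 2982 is true
  NOT global kill-switch active: no → true
  plan ∈ {enterprise, pro}: free is not in the set → false
  country = CA: DE == CA is false
  rollout bucket ≤ 30: 35 ≤ 30 is false
  NOT org on allow-list: no → true
  account age ≤ 649 days: 716 ≤ 649 is false
  user opted into beta: no → false
Combine:
[1] false AND false = false
[2] true AND true AND true = true
[3.1] NOT true = false
[3] false AND true = false
[4.2] NOT false = true
[4] false AND true AND false = false
[5] true AND true AND false = false
[6] false AND false = false
[7] true AND false = false
[8.3] NOT false = true
[8] true AND false AND true = false
[root] false OR true OR false OR false OR false OR false OR false OR false = true
Overall: true → enabled

Enabled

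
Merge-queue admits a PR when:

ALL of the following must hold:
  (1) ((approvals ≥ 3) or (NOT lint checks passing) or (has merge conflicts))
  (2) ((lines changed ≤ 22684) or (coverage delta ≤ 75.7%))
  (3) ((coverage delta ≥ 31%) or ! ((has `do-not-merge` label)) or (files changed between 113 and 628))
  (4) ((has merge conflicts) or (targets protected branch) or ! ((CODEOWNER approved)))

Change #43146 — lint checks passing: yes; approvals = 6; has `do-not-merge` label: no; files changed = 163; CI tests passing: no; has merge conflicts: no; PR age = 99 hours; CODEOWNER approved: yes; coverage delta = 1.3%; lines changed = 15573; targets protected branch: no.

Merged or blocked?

Atomic conditions:
  approvals ≥ 3: 6 ≥ 3 is true
  NOT lint checks passing: yes → false
  has merge conflicts: no → false
  lines changed ≤ 22684: 15573 ≤ 22684 is true
  coverage delta ≤ 75.7%: 1.3 ≤ 75.7 is true
  coverage delta ≥ 31%: 1.3 ≥ 31 is false
  has `do-not-merge` label: no → false
  files changed between 113 and 628: 163 in [113, 628] is true
  targets protected branch: no → false
  CODEOWNER approved: yes → true
Combine:
[1] true OR false OR false = true
[2] true OR true = true
[3.2] NOT false = true
[3] false OR true OR true = true
[4.3] NOT true = false
[4] false OR false OR false = false
[root] true AND true AND true AND false = false
Overall: false → blocked

Blocked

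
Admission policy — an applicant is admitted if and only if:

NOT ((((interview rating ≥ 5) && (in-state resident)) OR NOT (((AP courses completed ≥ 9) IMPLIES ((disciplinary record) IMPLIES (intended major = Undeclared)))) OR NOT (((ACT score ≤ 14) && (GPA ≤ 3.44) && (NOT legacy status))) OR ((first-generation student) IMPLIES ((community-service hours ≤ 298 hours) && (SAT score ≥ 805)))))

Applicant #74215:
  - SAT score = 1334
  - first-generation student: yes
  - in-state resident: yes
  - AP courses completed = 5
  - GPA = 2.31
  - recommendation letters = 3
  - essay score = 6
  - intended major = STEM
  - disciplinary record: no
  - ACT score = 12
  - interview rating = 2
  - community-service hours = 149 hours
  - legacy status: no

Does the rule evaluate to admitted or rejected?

Rejected

Atomic conditions:
  interview rating ≥ 5: 2 ≥ 5 is false
  in-state resident: yes → true
  AP courses completed ≥ 9: 5 ≥ 9 is false
  disciplinary record: no → false
  intended major = Undeclared: STEM == Undeclared is false
  ACT score ≤ 14: 12 ≤ 14 is true
  GPA ≤ 3.44: 2.31 ≤ 3.44 is true
  NOT legacy status: no → true
  first-generation student: yes → true
  community-service hours ≤ 298 hours: 149 ≤ 298 is true
  SAT score ≥ 805: 1334 ≥ 805 is true
Combine:
[1.1] false AND true = false
[1.2.1.2] false → false (antecedent false ⇒ implication holds) = true
[1.2.1] false → true (antecedent false ⇒ implication holds) = true
[1.2] NOT true = false
[1.3.1] true AND true AND true = true
[1.3] NOT true = false
[1.4.2] true AND true = true
[1.4] true → true = true
[1] false OR false OR false OR true = true
[root] NOT true = false
Overall: false → rejected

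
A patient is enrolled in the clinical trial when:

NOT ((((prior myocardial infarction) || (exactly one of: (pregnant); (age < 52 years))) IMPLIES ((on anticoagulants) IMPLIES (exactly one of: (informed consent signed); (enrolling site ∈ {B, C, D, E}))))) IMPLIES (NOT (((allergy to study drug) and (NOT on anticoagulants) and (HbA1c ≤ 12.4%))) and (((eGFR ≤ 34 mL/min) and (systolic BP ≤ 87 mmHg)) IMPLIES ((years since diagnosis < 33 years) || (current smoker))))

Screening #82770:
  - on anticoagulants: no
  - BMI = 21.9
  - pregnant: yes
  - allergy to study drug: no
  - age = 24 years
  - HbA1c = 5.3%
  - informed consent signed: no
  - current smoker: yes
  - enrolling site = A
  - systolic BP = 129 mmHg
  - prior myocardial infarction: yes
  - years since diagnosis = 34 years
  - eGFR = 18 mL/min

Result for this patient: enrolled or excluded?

Enrolled

Atomic conditions:
  prior myocardial infarction: yes → true
  pregnant: yes → true
  age < 52 years: 24 < 52 is true
  on anticoagulants: no → false
  informed consent signed: no → false
  enrolling site ∈ {B, C, D, E}: A is not in the set → false
  allergy to study drug: no → false
  NOT on anticoagulants: no → true
  HbA1c ≤ 12.4%: 5.3 ≤ 12.4 is true
  eGFR ≤ 34 mL/min: 18 ≤ 34 is true
  systolic BP ≤ 87 mmHg: 129 ≤ 87 is false
  years since diagnosis < 33 years: 34 < 33 is false
  current smoker: yes → true
Combine:
[1.1.1.2] exactly-one(true, true) = false
[1.1.1] true OR false = true
[1.1.2.2] exactly-one(false, false) = false
[1.1.2] false → false (antecedent false ⇒ implication holds) = true
[1.1] true → true = true
[1] NOT true = false
[2.1.1] false AND true AND true = false
[2.1] NOT false = true
[2.2.1] true AND false = false
[2.2.2] false OR true = true
[2.2] false → true (antecedent false ⇒ implication holds) = true
[2] true AND true = true
[root] false → true (antecedent false ⇒ implication holds) = true
Overall: true → enrolled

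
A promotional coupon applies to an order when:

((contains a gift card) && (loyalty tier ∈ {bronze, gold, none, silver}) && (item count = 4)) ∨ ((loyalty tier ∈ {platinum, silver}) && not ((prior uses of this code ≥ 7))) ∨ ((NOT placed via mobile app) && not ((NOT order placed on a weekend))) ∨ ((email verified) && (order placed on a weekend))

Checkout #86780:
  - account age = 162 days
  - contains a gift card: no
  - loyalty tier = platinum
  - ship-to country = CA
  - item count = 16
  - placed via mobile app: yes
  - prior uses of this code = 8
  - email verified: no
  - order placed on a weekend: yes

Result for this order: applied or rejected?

Atomic conditions:
  contains a gift card: no → false
  loyalty tier ∈ {bronze, gold, none, silver}: platinum is not in the set → false
  item count = 4: 16 == 4 is false
  loyalty tier ∈ {platinum, silver}: platinum is in the set → true
  prior uses of this code ≥ 7: 8 ≥ 7 is true
  NOT placed via mobile app: yes → false
  NOT order placed on a weekend: yes → false
  email verified: no → false
  order placed on a weekend: yes → true
Combine:
[1] false AND false AND false = false
[2.2] NOT true = false
[2] true AND false = false
[3.2] NOT false = true
[3] false AND true = false
[4] false AND true = false
[root] false OR false OR false OR false = false
Overall: false → rejected

Rejected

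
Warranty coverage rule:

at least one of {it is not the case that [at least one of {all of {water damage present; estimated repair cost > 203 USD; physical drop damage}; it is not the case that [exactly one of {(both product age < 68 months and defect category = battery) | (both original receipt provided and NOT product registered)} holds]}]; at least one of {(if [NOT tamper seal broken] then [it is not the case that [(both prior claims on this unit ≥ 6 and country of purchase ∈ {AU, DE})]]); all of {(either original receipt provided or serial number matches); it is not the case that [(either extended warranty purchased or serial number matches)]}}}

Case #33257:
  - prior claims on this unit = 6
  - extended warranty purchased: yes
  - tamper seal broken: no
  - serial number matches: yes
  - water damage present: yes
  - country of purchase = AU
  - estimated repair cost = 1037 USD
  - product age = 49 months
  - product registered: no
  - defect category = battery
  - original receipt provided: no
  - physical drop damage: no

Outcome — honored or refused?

Honored

Atomic conditions:
  water damage present: yes → true
  estimated repair cost > 203 USD: 1037 > 203 is true
  physical drop damage: no → false
  product age < 68 months: 49 < 68 is true
  defect category = battery: battery == battery is true
  original receipt provided: no → false
  NOT product registered: no → true
  NOT tamper seal broken: no → true
  prior claims on this unit ≥ 6: 6 ≥ 6 is true
  country of purchase ∈ {AU, DE}: AU is in the set → true
  serial number matches: yes → true
  extended warranty purchased: yes → true
Combine:
[1.1.1] true AND true AND false = false
[1.1.2.1.1] true AND true = true
[1.1.2.1.2] false AND true = false
[1.1.2.1] exactly-one(true, false) = true
[1.1.2] NOT true = false
[1.1] false OR false = false
[1] NOT false = true
[2.1.2.1] true AND true = true
[2.1.2] NOT true = false
[2.1] true → false = false
[2.2.1] false OR true = true
[2.2.2.1] true OR true = true
[2.2.2] NOT true = false
[2.2] true AND false = false
[2] false OR false = false
[root] true OR false = true
Overall: true → honored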